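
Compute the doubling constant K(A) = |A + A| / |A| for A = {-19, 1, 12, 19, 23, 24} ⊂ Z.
K = |A + A| / |A| = 20/6 = 10/3

Enumerate A + A = {a + b : a, b ∈ A}. With |A| = 6, there are |A|^2 = 36 ordered sum pairs; collecting distinct values, A + A = {-38, -18, -7, 0, 2, 4, 5, 13, 20, 24, 25, 31, 35, 36, 38, 42, 43, 46, 47, 48}, so |A + A| = 20. Thus K = 20/6 = 10/3. For comparison, the minimum possible |A + A| over all 6-element sets is 2·6 − 1 = 11 (so min K = 11/6), attained only by arithmetic progressions.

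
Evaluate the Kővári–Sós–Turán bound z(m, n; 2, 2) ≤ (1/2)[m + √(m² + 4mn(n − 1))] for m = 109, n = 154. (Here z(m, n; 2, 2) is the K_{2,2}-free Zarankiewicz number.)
z(109, 154; 2, 2) ≤ (1/2)[109 + √(109² + 4·109·154·153)] = (1/2)[109 + √10284913] = 1658.005

Kővári–Sós–Turán: let r_1, ..., r_109 be the row sums and z = Σ r_i the total number of 1s. Each pair of columns can share at most one row with both entries 1 (else a 2×2 all-ones block appears), so Σ_i C(r_i, 2) ≤ C(154, 2) = 11781. By convexity Σ_i C(r_i, 2) ≥ 109·C(z/109, 2) = z(z − 109)/(2·109), giving z² − 109z − 109·154·153 ≤ 0 and hence z ≤ (1/2)[109 + √(11881 + 4·2568258)] = (1/2)[109 + √10284913] ≈ (1/2)(109 + 3207.01) = 1658.005.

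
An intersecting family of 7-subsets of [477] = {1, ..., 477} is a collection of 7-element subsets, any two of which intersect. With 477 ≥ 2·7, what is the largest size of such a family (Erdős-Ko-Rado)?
max |F| = C(476, 6) = 15652022159620

The Erdős-Ko-Rado theorem states: for n ≥ 2k, an intersecting family of k-subsets of an n-element set has size at most C(n − 1, k − 1), with equality for 'star' families {A ⊆ [n] : |A| = k, i ∈ A} (fix an element i). For n = 477, k = 7: C(476, 6) = 15652022159620.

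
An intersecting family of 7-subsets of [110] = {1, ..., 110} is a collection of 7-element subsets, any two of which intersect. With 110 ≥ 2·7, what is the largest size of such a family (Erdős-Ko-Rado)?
max |F| = C(109, 6) = 2025023364

Erdős-Ko-Rado (1961): when n ≥ 2k, max |F| = C(n−1, k−1). The bound is attained by the star {A : i ∈ A} for any fixed i ∈ [n]. Here C(110−1, 7−1) = C(109, 6) = 2025023364.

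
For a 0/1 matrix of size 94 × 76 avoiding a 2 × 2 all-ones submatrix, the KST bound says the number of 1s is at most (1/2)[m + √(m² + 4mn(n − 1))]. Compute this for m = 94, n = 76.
z(94, 76; 2, 2) ≤ (1/2)[94 + √(94² + 4·94·76·75)] = (1/2)[94 + √2152036] = 780.491

Kővári–Sós–Turán: let r_1, ..., r_94 be the row sums and z = Σ r_i the total number of 1s. Each pair of columns can share at most one row with both entries 1 (else a 2×2 all-ones block appears), so Σ_i C(r_i, 2) ≤ C(76, 2) = 2850. By convexity Σ_i C(r_i, 2) ≥ 94·C(z/94, 2) = z(z − 94)/(2·94), giving z² − 94z − 94·76·75 ≤ 0 and hence z ≤ (1/2)[94 + √(8836 + 4·535800)] = (1/2)[94 + √2152036] ≈ (1/2)(94 + 1466.9819) = 780.491.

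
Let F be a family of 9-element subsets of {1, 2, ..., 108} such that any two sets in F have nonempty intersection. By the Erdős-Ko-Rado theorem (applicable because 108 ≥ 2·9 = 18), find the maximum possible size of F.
max |F| = C(107, 8) = 325949656825

Erdős-Ko-Rado (1961): when n ≥ 2k, max |F| = C(n−1, k−1). The bound is attained by the star {A : i ∈ A} for any fixed i ∈ [n]. Here C(108−1, 9−1) = C(107, 8) = 325949656825.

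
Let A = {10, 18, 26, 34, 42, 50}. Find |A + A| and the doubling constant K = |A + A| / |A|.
K = |A + A| / |A| = 11/6

Enumerate A + A = {a + b : a, b ∈ A}. With |A| = 6, there are |A|^2 = 36 ordered sum pairs; collecting distinct values, A + A = {20, 28, 36, 44, 52, 60, 68, 76, 84, 92, 100}, so |A + A| = 11. Thus K = 11/6. Here |A + A| = 2|A| − 1 = 11, the minimum possible — so K = 11/6 is minimal, which holds iff A is an arithmetic progression.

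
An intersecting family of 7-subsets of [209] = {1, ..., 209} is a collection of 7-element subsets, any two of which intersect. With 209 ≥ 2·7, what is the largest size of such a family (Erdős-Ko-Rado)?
max |F| = C(208, 6) = 104579959848

The Erdős-Ko-Rado theorem states: for n ≥ 2k, an intersecting family of k-subsets of an n-element set has size at most C(n − 1, k − 1), with equality for 'star' families {A ⊆ [n] : |A| = k, i ∈ A} (fix an element i). For n = 209, k = 7: C(208, 6) = 104579959848.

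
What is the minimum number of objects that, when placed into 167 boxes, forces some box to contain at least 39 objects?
n = (39 − 1)·167 + 1 = 6347

By the generalised pigeonhole principle, to guarantee some box contains ≥ r objects we need more than (r − 1) · k objects total. Threshold: n = (r − 1) · k + 1. With r = 39 and k = 167: n = 38 · 167 + 1 = 6346 + 1 = 6347. For n = 6346 = 38 · 167, we can put exactly 38 objects in every box, avoiding 39 in any single one — so 6347 is tight.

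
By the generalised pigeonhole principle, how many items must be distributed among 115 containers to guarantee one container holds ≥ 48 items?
n = (48 − 1)·115 + 1 = 5406

By the generalised pigeonhole principle, to guarantee some box contains ≥ r objects we need more than (r − 1) · k objects total. Threshold: n = (r − 1) · k + 1. With r = 48 and k = 115: n = 47 · 115 + 1 = 5405 + 1 = 5406. For n = 5405 = 47 · 115, we can put exactly 47 objects in every box, avoiding 48 in any single one — so 5406 is tight.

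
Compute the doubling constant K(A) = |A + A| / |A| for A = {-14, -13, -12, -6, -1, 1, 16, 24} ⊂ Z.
K = |A + A| / |A| = 31/8

Enumerate A + A = {a + b : a, b ∈ A}. With |A| = 8, there are |A|^2 = 64 ordered sum pairs; collecting distinct values, A + A = {-28, -27, -26, -25, -24, -20, -19, -18, -15, -14, -13, -12, -11, -7, -5, -2, 0, 2, 3, 4, 10, 11, 12, 15, 17, 18, 23, 25, 32, 40, 48}, so |A + A| = 31. Thus K = 31/8. For comparison, the minimum possible |A + A| over all 8-element sets is 2·8 − 1 = 15 (so min K = 15/8), attained only by arithmetic progressions.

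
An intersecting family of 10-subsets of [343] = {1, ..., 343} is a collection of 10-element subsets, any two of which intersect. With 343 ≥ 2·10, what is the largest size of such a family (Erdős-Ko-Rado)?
max |F| = C(342, 9) = 158625578809472060

The Erdős-Ko-Rado theorem states: for n ≥ 2k, an intersecting family of k-subsets of an n-element set has size at most C(n − 1, k − 1), with equality for 'star' families {A ⊆ [n] : |A| = k, i ∈ A} (fix an element i). For n = 343, k = 10: C(342, 9) = 158625578809472060.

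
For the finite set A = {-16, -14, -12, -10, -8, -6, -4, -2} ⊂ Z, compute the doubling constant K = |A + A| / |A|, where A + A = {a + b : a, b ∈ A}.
K = |A + A| / |A| = 15/8

Enumerate A + A = {a + b : a, b ∈ A}. With |A| = 8, there are |A|^2 = 64 ordered sum pairs; collecting distinct values, A + A = {-32, -30, -28, -26, -24, -22, -20, -18, -16, -14, -12, -10, -8, -6, -4}, so |A + A| = 15. Thus K = 15/8. Here |A + A| = 2|A| − 1 = 15, the minimum possible — so K = 15/8 is minimal, which holds iff A is an arithmetic progression.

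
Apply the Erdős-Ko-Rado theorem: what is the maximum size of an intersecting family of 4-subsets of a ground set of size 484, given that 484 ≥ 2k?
max |F| = C(483, 3) = 18663281

Erdős-Ko-Rado (1961): when n ≥ 2k, max |F| = C(n−1, k−1). The bound is attained by the star {A : i ∈ A} for any fixed i ∈ [n]. Here C(484−1, 4−1) = C(483, 3) = 18663281.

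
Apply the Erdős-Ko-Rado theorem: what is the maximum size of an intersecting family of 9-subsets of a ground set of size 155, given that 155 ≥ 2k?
max |F| = C(154, 8) = 6521818990995

The Erdős-Ko-Rado theorem states: for n ≥ 2k, an intersecting family of k-subsets of an n-element set has size at most C(n − 1, k − 1), with equality for 'star' families {A ⊆ [n] : |A| = k, i ∈ A} (fix an element i). For n = 155, k = 9: C(154, 8) = 6521818990995.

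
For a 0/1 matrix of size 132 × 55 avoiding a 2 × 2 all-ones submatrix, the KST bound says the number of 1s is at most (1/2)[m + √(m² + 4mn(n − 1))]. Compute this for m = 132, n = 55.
z(132, 55; 2, 2) ≤ (1/2)[132 + √(132² + 4·132·55·54)] = (1/2)[132 + √1585584] = 695.5999

Kővári–Sós–Turán: let r_1, ..., r_132 be the row sums and z = Σ r_i the total number of 1s. Each pair of columns can share at most one row with both entries 1 (else a 2×2 all-ones block appears), so Σ_i C(r_i, 2) ≤ C(55, 2) = 1485. By convexity Σ_i C(r_i, 2) ≥ 132·C(z/132, 2) = z(z − 132)/(2·132), giving z² − 132z − 132·55·54 ≤ 0 and hence z ≤ (1/2)[132 + √(17424 + 4·392040)] = (1/2)[132 + √1585584] ≈ (1/2)(132 + 1259.1997) = 695.5999.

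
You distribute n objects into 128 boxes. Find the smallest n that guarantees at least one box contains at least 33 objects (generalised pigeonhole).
n = (33 − 1)·128 + 1 = 4097

By the generalised pigeonhole principle, to guarantee some box contains ≥ r objects we need more than (r − 1) · k objects total. Threshold: n = (r − 1) · k + 1. With r = 33 and k = 128: n = 32 · 128 + 1 = 4096 + 1 = 4097. For n = 4096 = 32 · 128, we can put exactly 32 objects in every box, avoiding 33 in any single one — so 4097 is tight.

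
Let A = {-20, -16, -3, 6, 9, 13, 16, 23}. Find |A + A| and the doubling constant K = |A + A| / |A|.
K = |A + A| / |A| = 31/8

Enumerate A + A = {a + b : a, b ∈ A}. With |A| = 8, there are |A|^2 = 64 ordered sum pairs; collecting distinct values, A + A = {-40, -36, -32, -23, -19, -14, -11, -10, -7, -6, -4, -3, 0, 3, 6, 7, 10, 12, 13, 15, 18, 19, 20, 22, 25, 26, 29, 32, 36, 39, 46}, so |A + A| = 31. Thus K = 31/8. For comparison, the minimum possible |A + A| over all 8-element sets is 2·8 − 1 = 15 (so min K = 15/8), attained only by arithmetic progressions.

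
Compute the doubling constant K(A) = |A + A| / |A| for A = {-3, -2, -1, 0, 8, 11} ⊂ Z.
K = |A + A| / |A| = 17/6

Enumerate A + A = {a + b : a, b ∈ A}. With |A| = 6, there are |A|^2 = 36 ordered sum pairs; collecting distinct values, A + A = {-6, -5, -4, -3, -2, -1, 0, 5, 6, 7, 8, 9, 10, 11, 16, 19, 22}, so |A + A| = 17. Thus K = 17/6. For comparison, the minimum possible |A + A| over all 6-element sets is 2·6 − 1 = 11 (so min K = 11/6), attained only by arithmetic progressions.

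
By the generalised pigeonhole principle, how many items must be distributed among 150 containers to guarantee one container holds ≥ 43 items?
n = (43 − 1)·150 + 1 = 6301

By the generalised pigeonhole principle, to guarantee some box contains ≥ r objects we need more than (r − 1) · k objects total. Threshold: n = (r − 1) · k + 1. With r = 43 and k = 150: n = 42 · 150 + 1 = 6300 + 1 = 6301. For n = 6300 = 42 · 150, we can put exactly 42 objects in every box, avoiding 43 in any single one — so 6301 is tight.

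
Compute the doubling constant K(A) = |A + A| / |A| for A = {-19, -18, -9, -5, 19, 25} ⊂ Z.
K = |A + A| / |A| = 21/6 = 7/2

Enumerate A + A = {a + b : a, b ∈ A}. With |A| = 6, there are |A|^2 = 36 ordered sum pairs; collecting distinct values, A + A = {-38, -37, -36, -28, -27, -24, -23, -18, -14, -10, 0, 1, 6, 7, 10, 14, 16, 20, 38, 44, 50}, so |A + A| = 21. Thus K = 21/6 = 7/2. For comparison, the minimum possible |A + A| over all 6-element sets is 2·6 − 1 = 11 (so min K = 11/6), attained only by arithmetic progressions.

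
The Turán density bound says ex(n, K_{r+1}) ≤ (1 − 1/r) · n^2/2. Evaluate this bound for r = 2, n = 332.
Turán density bound = (1/2) · 332^2/2 = 27556

Turán's theorem: ex(n, K_{r+1}) is achieved by the complete r-partite Turán graph T(n, r) with parts as balanced as possible, and is at most (1 − 1/r) · n^2/2. For r = 2, n = 332: the density bound is (1/2) · 110224/2 = 27556. Since 2 ∣ 332, the Turán graph T(332, 2) has parts of equal size 166, and its edge count e(T(332, 2)) = 27556 attains the density bound exactly.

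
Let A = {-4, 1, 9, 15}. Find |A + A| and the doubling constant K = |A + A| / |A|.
K = |A + A| / |A| = 10/4 = 5/2

Enumerate A + A = {a + b : a, b ∈ A}. With |A| = 4, there are |A|^2 = 16 ordered sum pairs; collecting distinct values, A + A = {-8, -3, 2, 5, 10, 11, 16, 18, 24, 30}, so |A + A| = 10. Thus K = 10/4 = 5/2. For comparison, the minimum possible |A + A| over all 4-element sets is 2·4 − 1 = 7 (so min K = 7/4), attained only by arithmetic progressions.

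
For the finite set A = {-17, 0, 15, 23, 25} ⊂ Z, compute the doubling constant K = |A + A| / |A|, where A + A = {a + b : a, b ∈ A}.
K = |A + A| / |A| = 15/5 = 3

Enumerate A + A = {a + b : a, b ∈ A}. With |A| = 5, there are |A|^2 = 25 ordered sum pairs; collecting distinct values, A + A = {-34, -17, -2, 0, 6, 8, 15, 23, 25, 30, 38, 40, 46, 48, 50}, so |A + A| = 15. Thus K = 15/5 = 3. For comparison, the minimum possible |A + A| over all 5-element sets is 2·5 − 1 = 9 (so min K = 9/5), attained only by arithmetic progressions.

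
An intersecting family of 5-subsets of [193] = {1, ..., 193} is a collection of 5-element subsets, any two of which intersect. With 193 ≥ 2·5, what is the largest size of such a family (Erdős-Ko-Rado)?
max |F| = C(192, 4) = 54870480

Erdős-Ko-Rado (1961): when n ≥ 2k, max |F| = C(n−1, k−1). The bound is attained by the star {A : i ∈ A} for any fixed i ∈ [n]. Here C(193−1, 5−1) = C(192, 4) = 54870480.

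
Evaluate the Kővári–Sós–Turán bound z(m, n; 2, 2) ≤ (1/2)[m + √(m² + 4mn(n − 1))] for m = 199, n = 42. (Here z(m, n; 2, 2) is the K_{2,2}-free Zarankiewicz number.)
z(199, 42; 2, 2) ≤ (1/2)[199 + √(199² + 4·199·42·41)] = (1/2)[199 + √1410313] = 693.283

Kővári–Sós–Turán: let r_1, ..., r_199 be the row sums and z = Σ r_i the total number of 1s. Each pair of columns can share at most one row with both entries 1 (else a 2×2 all-ones block appears), so Σ_i C(r_i, 2) ≤ C(42, 2) = 861. By convexity Σ_i C(r_i, 2) ≥ 199·C(z/199, 2) = z(z − 199)/(2·199), giving z² − 199z − 199·42·41 ≤ 0 and hence z ≤ (1/2)[199 + √(39601 + 4·342678)] = (1/2)[199 + √1410313] ≈ (1/2)(199 + 1187.566) = 693.283.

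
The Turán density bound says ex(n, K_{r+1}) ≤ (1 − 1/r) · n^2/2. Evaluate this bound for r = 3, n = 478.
Turán density bound = (2/3) · 478^2/2 = 228484/3 ≈ 76161.3333

Turán's theorem: ex(n, K_{r+1}) is achieved by the complete r-partite Turán graph T(n, r) with parts as balanced as possible, and is at most (1 − 1/r) · n^2/2. For r = 3, n = 478: the density bound is (2/3) · 228484/2 = 228484/3 ≈ 76161.3333. The integer-valued extremum is e(T(478, 3)) = 76161, which is strictly less than the density bound 228484/3 since 3 ∤ 478 (the parts of T(478, 3) cannot all be equal).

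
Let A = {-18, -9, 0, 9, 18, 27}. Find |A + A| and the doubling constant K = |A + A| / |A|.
K = |A + A| / |A| = 11/6

Enumerate A + A = {a + b : a, b ∈ A}. With |A| = 6, there are |A|^2 = 36 ordered sum pairs; collecting distinct values, A + A = {-36, -27, -18, -9, 0, 9, 18, 27, 36, 45, 54}, so |A + A| = 11. Thus K = 11/6. Here |A + A| = 2|A| − 1 = 11, the minimum possible — so K = 11/6 is minimal, which holds iff A is an arithmetic progression.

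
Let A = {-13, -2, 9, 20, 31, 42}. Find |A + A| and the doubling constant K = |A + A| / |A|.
K = |A + A| / |A| = 11/6

Enumerate A + A = {a + b : a, b ∈ A}. With |A| = 6, there are |A|^2 = 36 ordered sum pairs; collecting distinct values, A + A = {-26, -15, -4, 7, 18, 29, 40, 51, 62, 73, 84}, so |A + A| = 11. Thus K = 11/6. Here |A + A| = 2|A| − 1 = 11, the minimum possible — so K = 11/6 is minimal, which holds iff A is an arithmetic progression.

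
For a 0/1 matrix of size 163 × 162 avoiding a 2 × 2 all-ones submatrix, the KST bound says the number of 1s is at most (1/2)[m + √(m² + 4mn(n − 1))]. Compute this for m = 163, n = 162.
z(163, 162; 2, 2) ≤ (1/2)[163 + √(163² + 4·163·162·161)] = (1/2)[163 + √17032033] = 2144.9942

Kővári–Sós–Turán: let r_1, ..., r_163 be the row sums and z = Σ r_i the total number of 1s. Each pair of columns can share at most one row with both entries 1 (else a 2×2 all-ones block appears), so Σ_i C(r_i, 2) ≤ C(162, 2) = 13041. By convexity Σ_i C(r_i, 2) ≥ 163·C(z/163, 2) = z(z − 163)/(2·163), giving z² − 163z − 163·162·161 ≤ 0 and hence z ≤ (1/2)[163 + √(26569 + 4·4251366)] = (1/2)[163 + √17032033] ≈ (1/2)(163 + 4126.9884) = 2144.9942.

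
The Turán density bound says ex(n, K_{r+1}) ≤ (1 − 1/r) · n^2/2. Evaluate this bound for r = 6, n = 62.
Turán density bound = (5/6) · 62^2/2 = 4805/3 ≈ 1601.6667

Turán's theorem: ex(n, K_{r+1}) is achieved by the complete r-partite Turán graph T(n, r) with parts as balanced as possible, and is at most (1 − 1/r) · n^2/2. For r = 6, n = 62: the density bound is (5/6) · 3844/2 = 4805/3 ≈ 1601.6667. The integer-valued extremum is e(T(62, 6)) = 1601, which is strictly less than the density bound 4805/3 since 6 ∤ 62 (the parts of T(62, 6) cannot all be equal).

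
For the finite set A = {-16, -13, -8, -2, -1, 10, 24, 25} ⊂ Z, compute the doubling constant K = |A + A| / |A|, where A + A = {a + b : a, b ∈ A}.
K = |A + A| / |A| = 32/8 = 4

Enumerate A + A = {a + b : a, b ∈ A}. With |A| = 8, there are |A|^2 = 64 ordered sum pairs; collecting distinct values, A + A = {-32, -29, -26, -24, -21, -18, -17, -16, -15, -14, -10, -9, -6, -4, -3, -2, 2, 8, 9, 11, 12, 16, 17, 20, 22, 23, 24, 34, 35, 48, 49, 50}, so |A + A| = 32. Thus K = 32/8 = 4. For comparison, the minimum possible |A + A| over all 8-element sets is 2·8 − 1 = 15 (so min K = 15/8), attained only by arithmetic progressions.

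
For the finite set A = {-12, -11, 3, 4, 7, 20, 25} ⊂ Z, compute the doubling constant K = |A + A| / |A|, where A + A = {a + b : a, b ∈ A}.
K = |A + A| / |A| = 25/7

Enumerate A + A = {a + b : a, b ∈ A}. With |A| = 7, there are |A|^2 = 49 ordered sum pairs; collecting distinct values, A + A = {-24, -23, -22, -9, -8, -7, -5, -4, 6, 7, 8, 9, 10, 11, 13, 14, 23, 24, 27, 28, 29, 32, 40, 45, 50}, so |A + A| = 25. Thus K = 25/7. For comparison, the minimum possible |A + A| over all 7-element sets is 2·7 − 1 = 13 (so min K = 13/7), attained only by arithmetic progressions.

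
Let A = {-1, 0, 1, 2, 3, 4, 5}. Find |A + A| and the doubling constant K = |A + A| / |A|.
K = |A + A| / |A| = 13/7

Enumerate A + A = {a + b : a, b ∈ A}. With |A| = 7, there are |A|^2 = 49 ordered sum pairs; collecting distinct values, A + A = {-2, -1, 0, 1, 2, 3, 4, 5, 6, 7, 8, 9, 10}, so |A + A| = 13. Thus K = 13/7. Here |A + A| = 2|A| − 1 = 13, the minimum possible — so K = 13/7 is minimal, which holds iff A is an arithmetic progression.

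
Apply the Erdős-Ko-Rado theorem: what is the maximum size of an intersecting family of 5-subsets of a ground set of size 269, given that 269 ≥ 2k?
max |F| = C(268, 4) = 210165935

Erdős-Ko-Rado (1961): when n ≥ 2k, max |F| = C(n−1, k−1). The bound is attained by the star {A : i ∈ A} for any fixed i ∈ [n]. Here C(269−1, 5−1) = C(268, 4) = 210165935.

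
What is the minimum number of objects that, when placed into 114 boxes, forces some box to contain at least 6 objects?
n = (6 − 1)·114 + 1 = 571

By the generalised pigeonhole principle, to guarantee some box contains ≥ r objects we need more than (r − 1) · k objects total. Threshold: n = (r − 1) · k + 1. With r = 6 and k = 114: n = 5 · 114 + 1 = 570 + 1 = 571. For n = 570 = 5 · 114, we can put exactly 5 objects in every box, avoiding 6 in any single one — so 571 is tight.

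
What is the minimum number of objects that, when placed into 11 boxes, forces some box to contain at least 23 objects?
n = (23 − 1)·11 + 1 = 243

By the generalised pigeonhole principle, to guarantee some box contains ≥ r objects we need more than (r − 1) · k objects total. Threshold: n = (r − 1) · k + 1. With r = 23 and k = 11: n = 22 · 11 + 1 = 242 + 1 = 243. For n = 242 = 22 · 11, we can put exactly 22 objects in every box, avoiding 23 in any single one — so 243 is tight.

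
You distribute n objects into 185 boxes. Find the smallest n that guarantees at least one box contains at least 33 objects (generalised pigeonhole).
n = (33 − 1)·185 + 1 = 5921

By the generalised pigeonhole principle, to guarantee some box contains ≥ r objects we need more than (r − 1) · k objects total. Threshold: n = (r − 1) · k + 1. With r = 33 and k = 185: n = 32 · 185 + 1 = 5920 + 1 = 5921. For n = 5920 = 32 · 185, we can put exactly 32 objects in every box, avoiding 33 in any single one — so 5921 is tight.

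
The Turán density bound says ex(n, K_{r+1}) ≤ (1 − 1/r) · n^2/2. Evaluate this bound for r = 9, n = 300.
Turán density bound = (8/9) · 300^2/2 = 40000

Turán's theorem: ex(n, K_{r+1}) is achieved by the complete r-partite Turán graph T(n, r) with parts as balanced as possible, and is at most (1 − 1/r) · n^2/2. For r = 9, n = 300: the density bound is (8/9) · 90000/2 = 40000. The integer-valued extremum is e(T(300, 9)) = 39999, which is strictly less than the density bound 40000 since 9 ∤ 300 (the parts of T(300, 9) cannot all be equal).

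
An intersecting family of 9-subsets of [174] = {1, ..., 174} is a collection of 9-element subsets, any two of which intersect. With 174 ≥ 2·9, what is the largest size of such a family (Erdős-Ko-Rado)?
max |F| = C(173, 8) = 16885720793019

Erdős-Ko-Rado (1961): when n ≥ 2k, max |F| = C(n−1, k−1). The bound is attained by the star {A : i ∈ A} for any fixed i ∈ [n]. Here C(174−1, 9−1) = C(173, 8) = 16885720793019.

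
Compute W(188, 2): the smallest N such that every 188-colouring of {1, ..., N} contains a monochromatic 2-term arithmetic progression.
W(188, 2) = 188 + 1 = 189

A 2-term AP is any pair of integers, so a monochromatic 2-AP exists iff some colour is used at least twice. With 188 colours, the colouring i ↦ i on {1, ..., 188} uses each colour once, avoiding any monochromatic pair, so W(188, 2) > 188. For {1, ..., 189}, pigeonhole forces two integers of the same colour, which form a monochromatic 2-AP. Hence W(188, 2) = 189.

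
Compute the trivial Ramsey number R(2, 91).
R(2, 91) = 91

R(2, k) = k for all k ≥ 2: in a 2-colouring of K_k, either some edge is red (a red K_2) or all edges are blue (a blue K_k). And K_{90} coloured all-blue has no blue K_91, so R(2, 91) > 90. Hence R(2, 91) = 91.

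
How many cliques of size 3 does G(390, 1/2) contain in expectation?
E[# K_3] = C(390, 3) · (1/2)^C(3, 2) = 9810580 / 2^3 = 2452645/2 = 1226322.5

For each 3-subset S of vertices (there are C(390, 3) = 9810580 such S), let X_S = 1 if S induces a K_3 (all C(3, 2) = 3 edges present). Then P(X_S = 1) = (1/2)^3 = 1/8. By linearity of expectation, E[# K_3] = C(390, 3) · (1/2)^3 = 9810580 / 8 = 2452645/2 = 1226322.5.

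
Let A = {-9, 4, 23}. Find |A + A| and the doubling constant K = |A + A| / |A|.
K = |A + A| / |A| = 6/3 = 2

Enumerate A + A = {a + b : a, b ∈ A}. With |A| = 3, there are |A|^2 = 9 ordered sum pairs; collecting distinct values, A + A = {-18, -5, 8, 14, 27, 46}, so |A + A| = 6. Thus K = 6/3 = 2. For comparison, the minimum possible |A + A| over all 3-element sets is 2·3 − 1 = 5 (so min K = 5/3), attained only by arithmetic progressions.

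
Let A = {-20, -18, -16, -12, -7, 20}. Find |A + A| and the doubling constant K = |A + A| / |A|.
K = |A + A| / |A| = 19/6

Enumerate A + A = {a + b : a, b ∈ A}. With |A| = 6, there are |A|^2 = 36 ordered sum pairs; collecting distinct values, A + A = {-40, -38, -36, -34, -32, -30, -28, -27, -25, -24, -23, -19, -14, 0, 2, 4, 8, 13, 40}, so |A + A| = 19. Thus K = 19/6. For comparison, the minimum possible |A + A| over all 6-element sets is 2·6 − 1 = 11 (so min K = 11/6), attained only by arithmetic progressions.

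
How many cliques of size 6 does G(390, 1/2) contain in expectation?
E[# K_6] = C(390, 6) · (1/2)^C(6, 2) = 4701889697505 / 2^15 ≈ 143490286.178741

For each 6-subset S of vertices (there are C(390, 6) = 4701889697505 such S), let X_S = 1 if S induces a K_6 (all C(6, 2) = 15 edges present). Then P(X_S = 1) = (1/2)^15 = 1/32768. By linearity of expectation, E[# K_6] = C(390, 6) · (1/2)^15 = 4701889697505 / 32768 ≈ 143490286.178741.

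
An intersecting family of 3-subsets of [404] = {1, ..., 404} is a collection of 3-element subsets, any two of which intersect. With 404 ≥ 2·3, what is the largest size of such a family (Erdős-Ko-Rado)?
max |F| = C(403, 2) = 81003

Erdős-Ko-Rado (1961): when n ≥ 2k, max |F| = C(n−1, k−1). The bound is attained by the star {A : i ∈ A} for any fixed i ∈ [n]. Here C(404−1, 3−1) = C(403, 2) = 81003.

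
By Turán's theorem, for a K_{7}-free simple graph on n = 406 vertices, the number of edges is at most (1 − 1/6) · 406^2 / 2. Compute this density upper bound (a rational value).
Turán density bound = (5/6) · 406^2/2 = 206045/3 ≈ 68681.6667

Turán's theorem: ex(n, K_{r+1}) is achieved by the complete r-partite Turán graph T(n, r) with parts as balanced as possible, and is at most (1 − 1/r) · n^2/2. For r = 6, n = 406: the density bound is (5/6) · 164836/2 = 206045/3 ≈ 68681.6667. The integer-valued extremum is e(T(406, 6)) = 68681, which is strictly less than the density bound 206045/3 since 6 ∤ 406 (the parts of T(406, 6) cannot all be equal).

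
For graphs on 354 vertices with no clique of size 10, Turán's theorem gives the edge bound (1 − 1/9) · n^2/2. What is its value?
Turán density bound = (8/9) · 354^2/2 = 55696

Turán's theorem: ex(n, K_{r+1}) is achieved by the complete r-partite Turán graph T(n, r) with parts as balanced as possible, and is at most (1 − 1/r) · n^2/2. For r = 9, n = 354: the density bound is (8/9) · 125316/2 = 55696. The integer-valued extremum is e(T(354, 9)) = 55695, which is strictly less than the density bound 55696 since 9 ∤ 354 (the parts of T(354, 9) cannot all be equal).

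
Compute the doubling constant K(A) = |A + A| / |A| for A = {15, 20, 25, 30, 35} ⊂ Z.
K = |A + A| / |A| = 9/5

Enumerate A + A = {a + b : a, b ∈ A}. With |A| = 5, there are |A|^2 = 25 ordered sum pairs; collecting distinct values, A + A = {30, 35, 40, 45, 50, 55, 60, 65, 70}, so |A + A| = 9. Thus K = 9/5. Here |A + A| = 2|A| − 1 = 9, the minimum possible — so K = 9/5 is minimal, which holds iff A is an arithmetic progression.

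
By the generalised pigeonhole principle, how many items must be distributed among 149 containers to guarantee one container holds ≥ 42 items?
n = (42 − 1)·149 + 1 = 6110

By the generalised pigeonhole principle, to guarantee some box contains ≥ r objects we need more than (r − 1) · k objects total. Threshold: n = (r − 1) · k + 1. With r = 42 and k = 149: n = 41 · 149 + 1 = 6109 + 1 = 6110. For n = 6109 = 41 · 149, we can put exactly 41 objects in every box, avoiding 42 in any single one — so 6110 is tight.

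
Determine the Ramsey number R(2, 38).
R(2, 38) = 38

R(2, k) = k for all k ≥ 2: in a 2-colouring of K_k, either some edge is red (a red K_2) or all edges are blue (a blue K_k). And K_{37} coloured all-blue has no blue K_38, so R(2, 38) > 37. Hence R(2, 38) = 38.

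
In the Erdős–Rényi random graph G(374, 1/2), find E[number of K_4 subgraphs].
E[# K_4] = C(374, 4) · (1/2)^C(4, 2) = 802206251 / 2^6 = 12534472.671875

For each 4-subset S of vertices (there are C(374, 4) = 802206251 such S), let X_S = 1 if S induces a K_4 (all C(4, 2) = 6 edges present). Then P(X_S = 1) = (1/2)^6 = 1/64. By linearity of expectation, E[# K_4] = C(374, 4) · (1/2)^6 = 802206251 / 64 = 12534472.671875.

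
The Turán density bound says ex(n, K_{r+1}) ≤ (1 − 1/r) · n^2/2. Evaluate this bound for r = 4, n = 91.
Turán density bound = (3/4) · 91^2/2 = 24843/8 ≈ 3105.375

Turán's theorem: ex(n, K_{r+1}) is achieved by the complete r-partite Turán graph T(n, r) with parts as balanced as possible, and is at most (1 − 1/r) · n^2/2. For r = 4, n = 91: the density bound is (3/4) · 8281/2 = 24843/8 ≈ 3105.375. The integer-valued extremum is e(T(91, 4)) = 3105, which is strictly less than the density bound 24843/8 since 4 ∤ 91 (the parts of T(91, 4) cannot all be equal).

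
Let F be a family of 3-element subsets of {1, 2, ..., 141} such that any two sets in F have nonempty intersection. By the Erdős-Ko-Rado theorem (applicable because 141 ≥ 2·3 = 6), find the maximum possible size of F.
max |F| = C(140, 2) = 9730

The Erdős-Ko-Rado theorem states: for n ≥ 2k, an intersecting family of k-subsets of an n-element set has size at most C(n − 1, k − 1), with equality for 'star' families {A ⊆ [n] : |A| = k, i ∈ A} (fix an element i). For n = 141, k = 3: C(140, 2) = 9730.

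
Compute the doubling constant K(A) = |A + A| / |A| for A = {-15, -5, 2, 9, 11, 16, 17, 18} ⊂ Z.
K = |A + A| / |A| = 29/8

Enumerate A + A = {a + b : a, b ∈ A}. With |A| = 8, there are |A|^2 = 64 ordered sum pairs; collecting distinct values, A + A = {-30, -20, -13, -10, -6, -4, -3, 1, 2, 3, 4, 6, 11, 12, 13, 18, 19, 20, 22, 25, 26, 27, 28, 29, 32, 33, 34, 35, 36}, so |A + A| = 29. Thus K = 29/8. For comparison, the minimum possible |A + A| over all 8-element sets is 2·8 − 1 = 15 (so min K = 15/8), attained only by arithmetic progressions.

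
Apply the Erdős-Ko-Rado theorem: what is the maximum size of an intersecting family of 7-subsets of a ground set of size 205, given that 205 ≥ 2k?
max |F| = C(204, 6) = 92944609660

The Erdős-Ko-Rado theorem states: for n ≥ 2k, an intersecting family of k-subsets of an n-element set has size at most C(n − 1, k − 1), with equality for 'star' families {A ⊆ [n] : |A| = k, i ∈ A} (fix an element i). For n = 205, k = 7: C(204, 6) = 92944609660.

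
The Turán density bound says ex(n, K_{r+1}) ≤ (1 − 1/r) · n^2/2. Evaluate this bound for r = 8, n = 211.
Turán density bound = (7/8) · 211^2/2 = 311647/16 ≈ 19477.9375

Turán's theorem: ex(n, K_{r+1}) is achieved by the complete r-partite Turán graph T(n, r) with parts as balanced as possible, and is at most (1 − 1/r) · n^2/2. For r = 8, n = 211: the density bound is (7/8) · 44521/2 = 311647/16 ≈ 19477.9375. The integer-valued extremum is e(T(211, 8)) = 19477, which is strictly less than the density bound 311647/16 since 8 ∤ 211 (the parts of T(211, 8) cannot all be equal).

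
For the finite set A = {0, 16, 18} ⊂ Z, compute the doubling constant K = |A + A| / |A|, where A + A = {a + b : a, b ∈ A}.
K = |A + A| / |A| = 6/3 = 2

Enumerate A + A = {a + b : a, b ∈ A}. With |A| = 3, there are |A|^2 = 9 ordered sum pairs; collecting distinct values, A + A = {0, 16, 18, 32, 34, 36}, so |A + A| = 6. Thus K = 6/3 = 2. For comparison, the minimum possible |A + A| over all 3-element sets is 2·3 − 1 = 5 (so min K = 5/3), attained only by arithmetic progressions.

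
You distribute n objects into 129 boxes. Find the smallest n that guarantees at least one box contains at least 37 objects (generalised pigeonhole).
n = (37 − 1)·129 + 1 = 4645

By the generalised pigeonhole principle, to guarantee some box contains ≥ r objects we need more than (r − 1) · k objects total. Threshold: n = (r − 1) · k + 1. With r = 37 and k = 129: n = 36 · 129 + 1 = 4644 + 1 = 4645. For n = 4644 = 36 · 129, we can put exactly 36 objects in every box, avoiding 37 in any single one — so 4645 is tight.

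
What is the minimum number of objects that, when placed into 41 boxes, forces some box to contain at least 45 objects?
n = (45 − 1)·41 + 1 = 1805

By the generalised pigeonhole principle, to guarantee some box contains ≥ r objects we need more than (r − 1) · k objects total. Threshold: n = (r − 1) · k + 1. With r = 45 and k = 41: n = 44 · 41 + 1 = 1804 + 1 = 1805. For n = 1804 = 44 · 41, we can put exactly 44 objects in every box, avoiding 45 in any single one — so 1805 is tight.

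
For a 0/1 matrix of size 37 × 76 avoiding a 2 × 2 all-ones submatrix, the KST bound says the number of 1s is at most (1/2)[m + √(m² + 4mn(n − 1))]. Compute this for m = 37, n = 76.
z(37, 76; 2, 2) ≤ (1/2)[37 + √(37² + 4·37·76·75)] = (1/2)[37 + √844969] = 478.111

Kővári–Sós–Turán: let r_1, ..., r_37 be the row sums and z = Σ r_i the total number of 1s. Each pair of columns can share at most one row with both entries 1 (else a 2×2 all-ones block appears), so Σ_i C(r_i, 2) ≤ C(76, 2) = 2850. By convexity Σ_i C(r_i, 2) ≥ 37·C(z/37, 2) = z(z − 37)/(2·37), giving z² − 37z − 37·76·75 ≤ 0 and hence z ≤ (1/2)[37 + √(1369 + 4·210900)] = (1/2)[37 + √844969] ≈ (1/2)(37 + 919.222) = 478.111.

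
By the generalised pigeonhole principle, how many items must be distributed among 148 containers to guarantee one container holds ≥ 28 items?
n = (28 − 1)·148 + 1 = 3997

By the generalised pigeonhole principle, to guarantee some box contains ≥ r objects we need more than (r − 1) · k objects total. Threshold: n = (r − 1) · k + 1. With r = 28 and k = 148: n = 27 · 148 + 1 = 3996 + 1 = 3997. For n = 3996 = 27 · 148, we can put exactly 27 objects in every box, avoiding 28 in any single one — so 3997 is tight.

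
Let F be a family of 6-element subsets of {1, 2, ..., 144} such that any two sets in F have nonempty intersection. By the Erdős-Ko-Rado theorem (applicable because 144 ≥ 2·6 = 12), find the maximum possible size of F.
max |F| = C(143, 5) = 464306843

Erdős-Ko-Rado (1961): when n ≥ 2k, max |F| = C(n−1, k−1). The bound is attained by the star {A : i ∈ A} for any fixed i ∈ [n]. Here C(144−1, 6−1) = C(143, 5) = 464306843.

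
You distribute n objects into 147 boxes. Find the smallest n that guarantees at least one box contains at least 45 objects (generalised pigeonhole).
n = (45 − 1)·147 + 1 = 6469

By the generalised pigeonhole principle, to guarantee some box contains ≥ r objects we need more than (r − 1) · k objects total. Threshold: n = (r − 1) · k + 1. With r = 45 and k = 147: n = 44 · 147 + 1 = 6468 + 1 = 6469. For n = 6468 = 44 · 147, we can put exactly 44 objects in every box, avoiding 45 in any single one — so 6469 is tight.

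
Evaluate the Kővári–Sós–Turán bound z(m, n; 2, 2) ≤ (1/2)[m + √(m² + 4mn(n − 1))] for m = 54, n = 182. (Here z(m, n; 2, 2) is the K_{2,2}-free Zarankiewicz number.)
z(54, 182; 2, 2) ≤ (1/2)[54 + √(54² + 4·54·182·181)] = (1/2)[54 + √7118388] = 1361.0154

Kővári–Sós–Turán: let r_1, ..., r_54 be the row sums and z = Σ r_i the total number of 1s. Each pair of columns can share at most one row with both entries 1 (else a 2×2 all-ones block appears), so Σ_i C(r_i, 2) ≤ C(182, 2) = 16471. By convexity Σ_i C(r_i, 2) ≥ 54·C(z/54, 2) = z(z − 54)/(2·54), giving z² − 54z − 54·182·181 ≤ 0 and hence z ≤ (1/2)[54 + √(2916 + 4·1778868)] = (1/2)[54 + √7118388] ≈ (1/2)(54 + 2668.0307) = 1361.0154.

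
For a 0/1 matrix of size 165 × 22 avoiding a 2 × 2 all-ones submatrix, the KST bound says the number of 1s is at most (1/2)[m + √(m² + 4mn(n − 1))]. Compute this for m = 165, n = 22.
z(165, 22; 2, 2) ≤ (1/2)[165 + √(165² + 4·165·22·21)] = (1/2)[165 + √332145] = 370.6601

Kővári–Sós–Turán: let r_1, ..., r_165 be the row sums and z = Σ r_i the total number of 1s. Each pair of columns can share at most one row with both entries 1 (else a 2×2 all-ones block appears), so Σ_i C(r_i, 2) ≤ C(22, 2) = 231. By convexity Σ_i C(r_i, 2) ≥ 165·C(z/165, 2) = z(z − 165)/(2·165), giving z² − 165z − 165·22·21 ≤ 0 and hence z ≤ (1/2)[165 + √(27225 + 4·76230)] = (1/2)[165 + √332145] ≈ (1/2)(165 + 576.3202) = 370.6601.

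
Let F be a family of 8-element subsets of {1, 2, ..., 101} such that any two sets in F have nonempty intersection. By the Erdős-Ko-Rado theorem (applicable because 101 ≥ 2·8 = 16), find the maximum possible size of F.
max |F| = C(100, 7) = 16007560800

The Erdős-Ko-Rado theorem states: for n ≥ 2k, an intersecting family of k-subsets of an n-element set has size at most C(n − 1, k − 1), with equality for 'star' families {A ⊆ [n] : |A| = k, i ∈ A} (fix an element i). For n = 101, k = 8: C(100, 7) = 16007560800.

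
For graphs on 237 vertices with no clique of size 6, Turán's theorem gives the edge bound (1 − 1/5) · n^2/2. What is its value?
Turán density bound = (4/5) · 237^2/2 = 112338/5 ≈ 22467.6

Turán's theorem: ex(n, K_{r+1}) is achieved by the complete r-partite Turán graph T(n, r) with parts as balanced as possible, and is at most (1 − 1/r) · n^2/2. For r = 5, n = 237: the density bound is (4/5) · 56169/2 = 112338/5 ≈ 22467.6. The integer-valued extremum is e(T(237, 5)) = 22467, which is strictly less than the density bound 112338/5 since 5 ∤ 237 (the parts of T(237, 5) cannot all be equal).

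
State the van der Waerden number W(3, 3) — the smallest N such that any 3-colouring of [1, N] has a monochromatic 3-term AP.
W(3, 3) = 27

This is a classical value, W(3, 3) = 27, established by combining an explicit 3-colouring of {1, ..., 26} with no monochromatic 3-AP (giving the lower bound W(3, 3) > 26) and a finite case analysis / exhaustive computer search showing every 3-colouring of {1, ..., 27} has such an AP.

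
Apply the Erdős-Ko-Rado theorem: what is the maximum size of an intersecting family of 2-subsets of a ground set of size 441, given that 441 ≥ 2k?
max |F| = C(440, 1) = 440

The Erdős-Ko-Rado theorem states: for n ≥ 2k, an intersecting family of k-subsets of an n-element set has size at most C(n − 1, k − 1), with equality for 'star' families {A ⊆ [n] : |A| = k, i ∈ A} (fix an element i). For n = 441, k = 2: C(440, 1) = 440.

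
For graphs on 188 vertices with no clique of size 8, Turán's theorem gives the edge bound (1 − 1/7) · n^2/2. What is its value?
Turán density bound = (6/7) · 188^2/2 = 106032/7 ≈ 15147.4286

Turán's theorem: ex(n, K_{r+1}) is achieved by the complete r-partite Turán graph T(n, r) with parts as balanced as possible, and is at most (1 − 1/r) · n^2/2. For r = 7, n = 188: the density bound is (6/7) · 35344/2 = 106032/7 ≈ 15147.4286. The integer-valued extremum is e(T(188, 7)) = 15147, which is strictly less than the density bound 106032/7 since 7 ∤ 188 (the parts of T(188, 7) cannot all be equal).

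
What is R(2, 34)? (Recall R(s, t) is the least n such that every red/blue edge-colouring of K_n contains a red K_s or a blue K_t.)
R(2, 34) = 34

R(2, k) = k for all k ≥ 2: in a 2-colouring of K_k, either some edge is red (a red K_2) or all edges are blue (a blue K_k). And K_{33} coloured all-blue has no blue K_34, so R(2, 34) > 33. Hence R(2, 34) = 34.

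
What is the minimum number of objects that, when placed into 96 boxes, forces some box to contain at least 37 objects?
n = (37 − 1)·96 + 1 = 3457

By the generalised pigeonhole principle, to guarantee some box contains ≥ r objects we need more than (r − 1) · k objects total. Threshold: n = (r − 1) · k + 1. With r = 37 and k = 96: n = 36 · 96 + 1 = 3456 + 1 = 3457. For n = 3456 = 36 · 96, we can put exactly 36 objects in every box, avoiding 37 in any single one — so 3457 is tight.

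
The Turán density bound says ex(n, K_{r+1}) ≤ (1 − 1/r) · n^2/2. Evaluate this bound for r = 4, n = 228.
Turán density bound = (3/4) · 228^2/2 = 19494

Turán's theorem: ex(n, K_{r+1}) is achieved by the complete r-partite Turán graph T(n, r) with parts as balanced as possible, and is at most (1 − 1/r) · n^2/2. For r = 4, n = 228: the density bound is (3/4) · 51984/2 = 19494. Since 4 ∣ 228, the Turán graph T(228, 4) has parts of equal size 57, and its edge count e(T(228, 4)) = 19494 attains the density bound exactly.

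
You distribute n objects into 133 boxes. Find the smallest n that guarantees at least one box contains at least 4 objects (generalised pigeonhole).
n = (4 − 1)·133 + 1 = 400

By the generalised pigeonhole principle, to guarantee some box contains ≥ r objects we need more than (r − 1) · k objects total. Threshold: n = (r − 1) · k + 1. With r = 4 and k = 133: n = 3 · 133 + 1 = 399 + 1 = 400. For n = 399 = 3 · 133, we can put exactly 3 objects in every box, avoiding 4 in any single one — so 400 is tight.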